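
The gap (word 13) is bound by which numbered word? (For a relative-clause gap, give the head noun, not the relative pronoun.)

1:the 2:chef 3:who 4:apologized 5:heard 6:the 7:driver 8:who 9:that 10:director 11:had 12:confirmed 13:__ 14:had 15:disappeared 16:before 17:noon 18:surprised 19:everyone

7

The gap at 13 is the subject of "disappeared", inside a relative clause.
The relative pronoun is "who" (word 8); it is bound by the head noun immediately before it.
Its filler is the head noun "driver", at word 7.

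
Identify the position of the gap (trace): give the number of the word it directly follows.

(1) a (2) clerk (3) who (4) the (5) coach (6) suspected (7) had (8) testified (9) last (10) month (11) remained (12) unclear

The displaced element is "a clerk" (word 2).
It is linked across 1 clause boundary (Ø).
It functions as the subject of "testified", so the gap sits immediately after word 6 ("suspected").
Base order: The coach suspected that a clerk had testified last month.

6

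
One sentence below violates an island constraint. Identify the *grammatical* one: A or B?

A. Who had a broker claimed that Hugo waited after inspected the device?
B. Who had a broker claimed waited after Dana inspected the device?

B

In A, the wh-phrase is extracted from inside an adjunct island (introduced by "after"), which blocks movement.
In B, the extraction path crosses only that-complement boundaries, which are transparent.
So B is grammatical.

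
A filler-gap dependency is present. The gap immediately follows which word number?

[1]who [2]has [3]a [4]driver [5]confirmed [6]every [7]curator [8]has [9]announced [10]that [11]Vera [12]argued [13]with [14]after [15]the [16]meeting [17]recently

13

The displaced element is "who" (word 1).
It is linked across 2 clause boundaries (Ø → that).
It functions as the object of the preposition "with" of "argued", so the gap sits immediately after word 13 ("with").
Base order: A driver has confirmed every curator has announced that Vera argued with who after the meeting recently.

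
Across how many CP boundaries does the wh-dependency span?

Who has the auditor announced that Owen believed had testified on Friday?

"who" is extracted from the subject of "testified".
Boundaries crossed, outermost first: [that], [Ø] — 2 in total.

2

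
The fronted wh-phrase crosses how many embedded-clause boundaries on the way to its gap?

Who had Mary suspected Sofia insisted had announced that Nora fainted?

"who" is extracted from the subject of "announced".
Boundaries crossed, outermost first: [Ø], [Ø] — 2 in total.

2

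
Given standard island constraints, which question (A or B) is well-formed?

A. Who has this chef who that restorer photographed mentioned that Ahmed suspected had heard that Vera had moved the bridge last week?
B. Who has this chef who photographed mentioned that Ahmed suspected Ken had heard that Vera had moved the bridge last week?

A

In B, the wh-phrase is extracted from inside a complex-NP island (relative clause) (introduced by "who"), which blocks movement.
In A, the extraction path crosses only that-complement boundaries, which are transparent.
So A is grammatical.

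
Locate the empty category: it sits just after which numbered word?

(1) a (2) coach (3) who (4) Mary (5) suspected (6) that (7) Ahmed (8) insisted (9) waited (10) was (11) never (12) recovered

8

The displaced element is "a coach" (word 2).
It is linked across 2 clause boundaries (that → Ø).
It functions as the subject of "waited", so the gap sits immediately after word 8 ("insisted").
Base order: Mary suspected that Ahmed insisted a coach waited.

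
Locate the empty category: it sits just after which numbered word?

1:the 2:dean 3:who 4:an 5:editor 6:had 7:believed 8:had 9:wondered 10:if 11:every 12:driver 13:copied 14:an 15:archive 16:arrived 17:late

The displaced element is "the dean" (word 2).
It is linked across 1 clause boundary (Ø).
It functions as the subject of "wondered", so the gap sits immediately after word 7 ("believed").
Base order: An editor had believed that the dean had wondered if every driver copied an archive.

7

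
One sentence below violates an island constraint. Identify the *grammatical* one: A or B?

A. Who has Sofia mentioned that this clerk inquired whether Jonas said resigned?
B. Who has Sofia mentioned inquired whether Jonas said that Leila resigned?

In A, the wh-phrase is extracted from inside a wh-island (introduced by "whether"), which blocks movement.
In B, the extraction path crosses only that-complement boundaries, which are transparent.
So B is grammatical.

B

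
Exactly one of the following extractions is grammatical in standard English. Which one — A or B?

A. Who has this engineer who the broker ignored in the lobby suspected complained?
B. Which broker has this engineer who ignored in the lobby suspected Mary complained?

In B, the wh-phrase is extracted from inside a complex-NP island (relative clause) (introduced by "who"), which blocks movement.
In A, the extraction path crosses only that-complement boundaries, which are transparent.
So A is grammatical.

A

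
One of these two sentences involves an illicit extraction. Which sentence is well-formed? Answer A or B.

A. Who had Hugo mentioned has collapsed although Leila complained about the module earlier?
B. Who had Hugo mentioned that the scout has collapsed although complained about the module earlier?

In B, the wh-phrase is extracted from inside an adjunct island (introduced by "although"), which blocks movement.
In A, the extraction path crosses only that-complement boundaries, which are transparent.
So A is grammatical.

A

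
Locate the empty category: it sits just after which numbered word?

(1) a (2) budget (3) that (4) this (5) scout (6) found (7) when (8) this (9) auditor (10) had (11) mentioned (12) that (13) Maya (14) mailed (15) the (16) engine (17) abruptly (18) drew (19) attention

6

The displaced element is "a budget" (word 2).
It functions as the direct object of "found", so the gap sits immediately after word 6 ("found").
Base order: This scout found a budget when this auditor had mentioned that Maya mailed the engine abruptly.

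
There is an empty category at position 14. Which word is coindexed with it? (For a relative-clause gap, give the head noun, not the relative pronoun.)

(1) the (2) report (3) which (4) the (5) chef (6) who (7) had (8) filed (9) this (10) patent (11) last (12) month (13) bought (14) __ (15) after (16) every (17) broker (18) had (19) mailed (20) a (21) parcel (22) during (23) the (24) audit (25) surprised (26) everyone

2

The gap at 14 is the object of "bought", inside a relative clause.
The relative pronoun is "which" (word 3); it is bound by the head noun immediately before it.
Its filler is the head noun "report", at word 2.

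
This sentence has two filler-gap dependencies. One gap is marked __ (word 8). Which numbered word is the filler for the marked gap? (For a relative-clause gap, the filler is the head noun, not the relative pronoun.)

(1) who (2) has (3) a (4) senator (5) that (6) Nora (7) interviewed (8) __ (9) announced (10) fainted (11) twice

4

The marked gap is inside the relative clause, the direct object of "interviewed".
Its filler is the head noun "senator" (via "that"), at word 4.
(The other dependency links word 1 to a gap after word 9.)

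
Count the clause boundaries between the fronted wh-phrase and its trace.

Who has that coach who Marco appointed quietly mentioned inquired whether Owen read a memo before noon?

"who" is extracted from the subject of "inquired".
Boundaries crossed, outermost first: [Ø] — 1 in total.

1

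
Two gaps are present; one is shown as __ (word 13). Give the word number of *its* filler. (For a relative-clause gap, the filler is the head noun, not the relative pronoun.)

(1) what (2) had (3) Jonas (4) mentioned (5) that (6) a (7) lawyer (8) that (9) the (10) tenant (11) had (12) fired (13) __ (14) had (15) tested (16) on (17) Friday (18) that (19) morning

7

The marked gap is inside the relative clause, the direct object of "fired".
Its filler is the head noun "lawyer" (via "that"), at word 7.
(The other dependency links word 1 to a gap after word 15.)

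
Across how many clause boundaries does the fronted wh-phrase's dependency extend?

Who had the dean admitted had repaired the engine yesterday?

1

"who" is extracted from the subject of "repaired".
Boundaries crossed, outermost first: [Ø] — 1 in total.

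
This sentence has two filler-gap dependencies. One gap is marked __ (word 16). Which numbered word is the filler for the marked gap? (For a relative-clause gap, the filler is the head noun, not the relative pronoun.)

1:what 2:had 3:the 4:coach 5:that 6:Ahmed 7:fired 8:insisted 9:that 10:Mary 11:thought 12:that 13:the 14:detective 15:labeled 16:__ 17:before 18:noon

1

The marked gap is the direct object of "labeled".
Its filler is the fronted wh-phrase "what", at word 1.
(The other dependency links word 4 to a gap after word 7.)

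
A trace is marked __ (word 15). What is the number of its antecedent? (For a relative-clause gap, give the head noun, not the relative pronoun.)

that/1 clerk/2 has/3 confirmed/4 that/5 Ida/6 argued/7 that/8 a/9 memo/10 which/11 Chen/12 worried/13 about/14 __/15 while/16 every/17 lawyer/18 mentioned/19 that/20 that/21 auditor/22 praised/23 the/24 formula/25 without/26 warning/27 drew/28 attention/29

10

The gap at 15 is the prepositional object of "worried", inside a relative clause.
The relative pronoun is "which" (word 11); it is bound by the head noun immediately before it.
Its filler is the head noun "memo", at word 10.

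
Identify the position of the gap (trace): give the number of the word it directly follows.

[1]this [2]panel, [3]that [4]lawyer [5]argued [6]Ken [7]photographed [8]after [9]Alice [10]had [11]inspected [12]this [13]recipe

7

The displaced element is "this panel" (word 2).
It is linked across 1 clause boundary (Ø).
It functions as the direct object of "photographed", so the gap sits immediately after word 7 ("photographed").
Base order: That lawyer argued Ken photographed this panel after Alice had inspected this recipe.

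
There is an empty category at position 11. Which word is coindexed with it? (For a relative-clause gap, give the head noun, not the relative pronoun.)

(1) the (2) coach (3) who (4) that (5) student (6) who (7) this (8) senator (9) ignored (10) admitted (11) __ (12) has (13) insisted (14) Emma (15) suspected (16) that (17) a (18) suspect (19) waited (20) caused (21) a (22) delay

The gap at 11 is the subject of "insisted", inside a relative clause.
The relative pronoun is "who" (word 3); it is bound by the head noun immediately before it.
Its filler is the head noun "coach", at word 2.

2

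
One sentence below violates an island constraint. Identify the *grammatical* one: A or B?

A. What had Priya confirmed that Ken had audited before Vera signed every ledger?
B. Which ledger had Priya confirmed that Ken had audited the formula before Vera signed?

A

In B, the wh-phrase is extracted from inside an adjunct island (introduced by "before"), which blocks movement.
In A, the extraction path crosses only that-complement boundaries, which are transparent.
So A is grammatical.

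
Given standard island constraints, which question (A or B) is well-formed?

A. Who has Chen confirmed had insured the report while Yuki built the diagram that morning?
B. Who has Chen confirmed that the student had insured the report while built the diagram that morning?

In B, the wh-phrase is extracted from inside an adjunct island (introduced by "while"), which blocks movement.
In A, the extraction path crosses only that-complement boundaries, which are transparent.
So A is grammatical.

A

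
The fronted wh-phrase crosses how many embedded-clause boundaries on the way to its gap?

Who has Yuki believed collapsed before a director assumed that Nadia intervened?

"who" is extracted from the subject of "collapsed".
Boundaries crossed, outermost first: [Ø] — 1 in total.

1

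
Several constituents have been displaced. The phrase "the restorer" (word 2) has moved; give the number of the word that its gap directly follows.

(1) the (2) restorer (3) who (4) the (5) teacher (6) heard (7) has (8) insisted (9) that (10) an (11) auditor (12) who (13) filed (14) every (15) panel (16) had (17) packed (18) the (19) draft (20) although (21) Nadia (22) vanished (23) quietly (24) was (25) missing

6

The displaced element is "the restorer" (word 2).
It is linked across 1 clause boundary (Ø).
It functions as the subject of "insisted", so the gap sits immediately after word 6 ("heard").
Base order: The teacher heard that the restorer has insisted that an auditor who filed every panel had packed the draft although Nadia vanished quietly.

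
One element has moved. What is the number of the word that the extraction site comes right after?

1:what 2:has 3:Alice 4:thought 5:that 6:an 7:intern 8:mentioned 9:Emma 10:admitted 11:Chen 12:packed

12

The displaced element is "what" (word 1).
It is linked across 3 clause boundaries (that → Ø → Ø).
It functions as the direct object of "packed", so the gap sits immediately after word 12 ("packed").
Base order: Alice has thought that an intern mentioned Emma admitted Chen packed what.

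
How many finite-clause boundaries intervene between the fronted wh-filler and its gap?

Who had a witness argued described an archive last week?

"who" is extracted from the subject of "described".
Boundaries crossed, outermost first: [Ø] — 1 in total.

1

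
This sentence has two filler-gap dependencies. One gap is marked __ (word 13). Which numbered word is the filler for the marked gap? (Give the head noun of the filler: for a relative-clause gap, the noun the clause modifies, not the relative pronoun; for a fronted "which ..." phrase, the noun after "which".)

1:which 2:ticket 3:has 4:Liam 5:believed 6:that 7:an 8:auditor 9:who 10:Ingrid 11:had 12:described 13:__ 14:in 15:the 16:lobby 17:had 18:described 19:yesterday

The marked gap is inside the relative clause, the direct object of "described".
Its filler is the head noun "auditor" (via "who"), at word 8.
(The other dependency links word 2 to a gap after word 18.)

8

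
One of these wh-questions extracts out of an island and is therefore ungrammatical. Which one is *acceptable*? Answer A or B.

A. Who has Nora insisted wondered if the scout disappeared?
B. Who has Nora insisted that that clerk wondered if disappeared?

A

In B, the wh-phrase is extracted from inside a wh-island (introduced by "if"), which blocks movement.
In A, the extraction path crosses only that-complement boundaries, which are transparent.
So A is grammatical.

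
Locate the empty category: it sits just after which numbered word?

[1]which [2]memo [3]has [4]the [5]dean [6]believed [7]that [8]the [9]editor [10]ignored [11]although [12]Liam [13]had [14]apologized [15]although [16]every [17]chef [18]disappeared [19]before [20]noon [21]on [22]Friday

10

The displaced element is "which memo" (word 2).
It is linked across 1 clause boundary (that).
It functions as the direct object of "ignored", so the gap sits immediately after word 10 ("ignored").
Base order: The dean has believed that the editor ignored which memo although Liam had apologized although every chef disappeared before noon on Friday.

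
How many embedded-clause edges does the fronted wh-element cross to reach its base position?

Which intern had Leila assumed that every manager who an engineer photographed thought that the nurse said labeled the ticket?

"which intern" is extracted from the subject of "labeled".
Boundaries crossed, outermost first: [that], [that], [Ø] — 3 in total.

3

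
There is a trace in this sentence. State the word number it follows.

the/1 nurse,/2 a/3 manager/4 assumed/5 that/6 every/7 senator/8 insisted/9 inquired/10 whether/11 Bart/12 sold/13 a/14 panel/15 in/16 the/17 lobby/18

9

The displaced element is "the nurse" (word 2).
It is linked across 2 clause boundaries (that → Ø).
It functions as the subject of "inquired", so the gap sits immediately after word 9 ("insisted").
Base order: A manager assumed that every senator insisted the nurse inquired whether Bart sold a panel in the lobby.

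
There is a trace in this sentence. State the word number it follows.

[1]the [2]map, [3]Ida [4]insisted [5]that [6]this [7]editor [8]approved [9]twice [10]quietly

8

The displaced element is "the map" (word 2).
It is linked across 1 clause boundary (that).
It functions as the direct object of "approved", so the gap sits immediately after word 8 ("approved").
Base order: Ida insisted that this editor approved the map twice quietly.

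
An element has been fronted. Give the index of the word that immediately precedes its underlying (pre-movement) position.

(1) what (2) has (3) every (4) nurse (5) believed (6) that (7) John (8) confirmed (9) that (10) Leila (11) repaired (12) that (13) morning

11

The displaced element is "what" (word 1).
It is linked across 2 clause boundaries (that → that).
It functions as the direct object of "repaired", so the gap sits immediately after word 11 ("repaired").
Base order: Every nurse has believed that John confirmed that Leila repaired what that morning.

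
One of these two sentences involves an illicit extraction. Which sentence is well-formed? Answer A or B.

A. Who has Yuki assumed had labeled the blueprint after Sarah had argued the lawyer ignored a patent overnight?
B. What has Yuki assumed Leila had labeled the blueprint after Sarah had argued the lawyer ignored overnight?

In B, the wh-phrase is extracted from inside an adjunct island (introduced by "after"), which blocks movement.
In A, the extraction path crosses only that-complement boundaries, which are transparent.
So A is grammatical.

A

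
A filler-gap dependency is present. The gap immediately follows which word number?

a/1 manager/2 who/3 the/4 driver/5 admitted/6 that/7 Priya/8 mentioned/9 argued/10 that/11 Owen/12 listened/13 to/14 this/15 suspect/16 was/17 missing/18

9

The displaced element is "a manager" (word 2).
It is linked across 2 clause boundaries (that → Ø).
It functions as the subject of "argued", so the gap sits immediately after word 9 ("mentioned").
Base order: The driver admitted that Priya mentioned a manager argued that Owen listened to this suspect.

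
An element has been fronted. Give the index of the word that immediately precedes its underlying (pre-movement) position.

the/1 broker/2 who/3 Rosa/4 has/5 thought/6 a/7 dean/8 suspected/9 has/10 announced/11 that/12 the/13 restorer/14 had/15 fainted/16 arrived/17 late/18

The displaced element is "the broker" (word 2).
It is linked across 2 clause boundaries (Ø → Ø).
It functions as the subject of "announced", so the gap sits immediately after word 9 ("suspected").
Base order: Rosa has thought a dean suspected that the broker has announced that the restorer had fainted.

9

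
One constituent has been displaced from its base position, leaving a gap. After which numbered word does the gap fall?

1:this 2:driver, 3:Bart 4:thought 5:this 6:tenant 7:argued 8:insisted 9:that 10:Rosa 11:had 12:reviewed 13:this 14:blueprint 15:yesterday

7

The displaced element is "this driver" (word 2).
It is linked across 2 clause boundaries (Ø → Ø).
It functions as the subject of "insisted", so the gap sits immediately after word 7 ("argued").
Base order: Bart thought this tenant argued that this driver insisted that Rosa had reviewed this blueprint yesterday.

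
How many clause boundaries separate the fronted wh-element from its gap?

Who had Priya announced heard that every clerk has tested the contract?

"who" is extracted from the subject of "heard".
Boundaries crossed, outermost first: [Ø] — 1 in total.

1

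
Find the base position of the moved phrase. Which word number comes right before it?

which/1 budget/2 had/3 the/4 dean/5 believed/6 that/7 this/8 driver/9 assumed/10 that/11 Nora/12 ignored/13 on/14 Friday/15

The displaced element is "which budget" (word 2).
It is linked across 2 clause boundaries (that → that).
It functions as the direct object of "ignored", so the gap sits immediately after word 13 ("ignored").
Base order: The dean had believed that this driver assumed that Nora ignored which budget on Friday.

13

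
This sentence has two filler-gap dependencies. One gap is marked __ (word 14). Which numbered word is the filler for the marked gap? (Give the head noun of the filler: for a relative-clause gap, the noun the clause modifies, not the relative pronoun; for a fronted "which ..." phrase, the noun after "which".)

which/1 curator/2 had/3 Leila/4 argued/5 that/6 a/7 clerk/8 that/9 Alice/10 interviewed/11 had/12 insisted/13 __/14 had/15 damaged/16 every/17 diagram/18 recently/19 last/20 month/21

2

The marked gap is the subject of "damaged".
Its filler is the fronted wh-phrase "which curator", at word 2.
(The other dependency links word 8 to a gap after word 11.)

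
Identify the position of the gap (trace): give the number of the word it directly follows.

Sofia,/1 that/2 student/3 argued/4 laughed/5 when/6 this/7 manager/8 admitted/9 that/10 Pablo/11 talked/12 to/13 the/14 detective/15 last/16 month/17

The displaced element is "Sofia" (word 1).
It is linked across 1 clause boundary (Ø).
It functions as the subject of "laughed", so the gap sits immediately after word 4 ("argued").
Base order: That student argued that Sofia laughed when this manager admitted that Pablo talked to the detective last month.

4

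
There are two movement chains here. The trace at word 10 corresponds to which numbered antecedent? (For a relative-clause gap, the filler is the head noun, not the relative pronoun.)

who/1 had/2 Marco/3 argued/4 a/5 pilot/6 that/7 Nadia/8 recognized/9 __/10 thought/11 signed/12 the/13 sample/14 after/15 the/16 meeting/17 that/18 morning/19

The marked gap is inside the relative clause, the direct object of "recognized".
Its filler is the head noun "pilot" (via "that"), at word 6.
(The other dependency links word 1 to a gap after word 11.)

6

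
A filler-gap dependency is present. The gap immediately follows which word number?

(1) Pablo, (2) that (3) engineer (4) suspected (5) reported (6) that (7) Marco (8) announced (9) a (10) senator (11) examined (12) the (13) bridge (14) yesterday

4

The displaced element is "Pablo" (word 1).
It is linked across 1 clause boundary (Ø).
It functions as the subject of "reported", so the gap sits immediately after word 4 ("suspected").
Base order: That engineer suspected Pablo reported that Marco announced a senator examined the bridge yesterday.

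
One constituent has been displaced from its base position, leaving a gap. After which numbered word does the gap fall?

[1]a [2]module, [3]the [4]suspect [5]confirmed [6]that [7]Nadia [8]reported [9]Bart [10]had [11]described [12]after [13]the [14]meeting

11

The displaced element is "a module" (word 2).
It is linked across 2 clause boundaries (that → Ø).
It functions as the direct object of "described", so the gap sits immediately after word 11 ("described").
Base order: The suspect confirmed that Nadia reported Bart had described a module after the meeting.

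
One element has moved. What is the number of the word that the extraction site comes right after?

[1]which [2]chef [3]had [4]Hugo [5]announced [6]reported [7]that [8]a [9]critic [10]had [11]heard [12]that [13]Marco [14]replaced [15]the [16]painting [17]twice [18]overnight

5

The displaced element is "which chef" (word 2).
It is linked across 1 clause boundary (Ø).
It functions as the subject of "reported", so the gap sits immediately after word 5 ("announced").
Base order: Hugo had announced that which chef reported that a critic had heard that Marco replaced the painting twice overnight.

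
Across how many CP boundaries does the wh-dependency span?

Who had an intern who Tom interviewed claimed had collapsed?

"who" is extracted from the subject of "collapsed".
Boundaries crossed, outermost first: [Ø] — 1 in total.

1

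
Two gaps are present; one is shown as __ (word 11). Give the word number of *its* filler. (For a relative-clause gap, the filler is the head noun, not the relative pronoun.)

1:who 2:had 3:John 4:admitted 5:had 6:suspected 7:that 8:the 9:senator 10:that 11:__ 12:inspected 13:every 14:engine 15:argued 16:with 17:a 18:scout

The marked gap is inside the relative clause, the subject of "inspected".
Its filler is the head noun "senator" (via "that"), at word 9.
(The other dependency links word 1 to a gap after word 4.)

9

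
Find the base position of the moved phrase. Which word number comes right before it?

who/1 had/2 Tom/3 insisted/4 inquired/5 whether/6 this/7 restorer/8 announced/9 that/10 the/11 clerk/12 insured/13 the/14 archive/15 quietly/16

The displaced element is "who" (word 1).
It is linked across 1 clause boundary (Ø).
It functions as the subject of "inquired", so the gap sits immediately after word 4 ("insisted").
Base order: Tom had insisted that who inquired whether this restorer announced that the clerk insured the archive quietly.

4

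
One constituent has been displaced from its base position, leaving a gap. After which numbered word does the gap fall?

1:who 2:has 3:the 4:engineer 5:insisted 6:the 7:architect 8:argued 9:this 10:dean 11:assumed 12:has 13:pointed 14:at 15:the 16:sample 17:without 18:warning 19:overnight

11

The displaced element is "who" (word 1).
It is linked across 3 clause boundaries (Ø → Ø → Ø).
It functions as the subject of "pointed", so the gap sits immediately after word 11 ("assumed").
Base order: The engineer has insisted the architect argued this dean assumed that who has pointed at the sample without warning overnight.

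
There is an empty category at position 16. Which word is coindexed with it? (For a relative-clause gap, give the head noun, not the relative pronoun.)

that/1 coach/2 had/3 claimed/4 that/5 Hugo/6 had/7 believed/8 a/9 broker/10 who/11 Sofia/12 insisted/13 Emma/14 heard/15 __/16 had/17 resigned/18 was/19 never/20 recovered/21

10

The gap at 16 is the subject of "resigned", inside a relative clause.
The relative pronoun is "who" (word 11); it is bound by the head noun immediately before it.
Its filler is the head noun "broker", at word 10.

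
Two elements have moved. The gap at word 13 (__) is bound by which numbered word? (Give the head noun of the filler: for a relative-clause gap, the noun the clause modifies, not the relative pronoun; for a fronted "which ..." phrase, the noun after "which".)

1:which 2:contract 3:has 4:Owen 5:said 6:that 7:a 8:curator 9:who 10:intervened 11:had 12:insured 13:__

2

The marked gap is the direct object of "insured".
Its filler is the fronted wh-phrase "which contract", at word 2.
(The other dependency links word 8 to a gap after word 9.)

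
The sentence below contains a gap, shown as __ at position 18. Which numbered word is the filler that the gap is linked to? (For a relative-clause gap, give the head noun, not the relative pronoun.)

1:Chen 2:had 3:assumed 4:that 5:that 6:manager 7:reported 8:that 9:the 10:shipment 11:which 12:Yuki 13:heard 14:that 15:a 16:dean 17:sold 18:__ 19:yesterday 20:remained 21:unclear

10

The gap at 18 is the object of "sold", inside a relative clause.
The relative pronoun is "which" (word 11); it is bound by the head noun immediately before it.
Its filler is the head noun "shipment", at word 10.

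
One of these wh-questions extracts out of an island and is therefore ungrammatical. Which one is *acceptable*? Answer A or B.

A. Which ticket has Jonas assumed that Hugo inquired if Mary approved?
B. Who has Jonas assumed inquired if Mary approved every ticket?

B

In A, the wh-phrase is extracted from inside a wh-island (introduced by "if"), which blocks movement.
In B, the extraction path crosses only that-complement boundaries, which are transparent.
So B is grammatical.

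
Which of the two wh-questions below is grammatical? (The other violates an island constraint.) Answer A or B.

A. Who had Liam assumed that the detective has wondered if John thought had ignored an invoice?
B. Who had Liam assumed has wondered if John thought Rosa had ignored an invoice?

In A, the wh-phrase is extracted from inside a wh-island (introduced by "if"), which blocks movement.
In B, the extraction path crosses only that-complement boundaries, which are transparent.
So B is grammatical.

B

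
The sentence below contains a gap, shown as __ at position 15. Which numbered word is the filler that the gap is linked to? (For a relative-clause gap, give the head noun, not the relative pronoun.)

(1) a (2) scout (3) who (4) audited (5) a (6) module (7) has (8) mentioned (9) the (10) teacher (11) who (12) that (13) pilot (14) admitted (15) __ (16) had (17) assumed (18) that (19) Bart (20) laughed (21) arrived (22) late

10

The gap at 15 is the subject of "assumed", inside a relative clause.
The relative pronoun is "who" (word 11); it is bound by the head noun immediately before it.
Its filler is the head noun "teacher", at word 10.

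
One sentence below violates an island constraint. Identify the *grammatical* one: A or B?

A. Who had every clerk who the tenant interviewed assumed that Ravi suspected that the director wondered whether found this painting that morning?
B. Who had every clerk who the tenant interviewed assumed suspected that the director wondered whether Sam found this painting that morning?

B

In A, the wh-phrase is extracted from inside a wh-island (introduced by "whether"), which blocks movement.
In B, the extraction path crosses only that-complement boundaries, which are transparent.
So B is grammatical.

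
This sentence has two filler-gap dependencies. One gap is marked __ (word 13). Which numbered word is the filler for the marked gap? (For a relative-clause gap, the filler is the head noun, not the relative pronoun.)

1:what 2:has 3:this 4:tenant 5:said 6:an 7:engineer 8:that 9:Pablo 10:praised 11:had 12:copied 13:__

1

The marked gap is the direct object of "copied".
Its filler is the fronted wh-phrase "what", at word 1.
(The other dependency links word 7 to a gap after word 10.)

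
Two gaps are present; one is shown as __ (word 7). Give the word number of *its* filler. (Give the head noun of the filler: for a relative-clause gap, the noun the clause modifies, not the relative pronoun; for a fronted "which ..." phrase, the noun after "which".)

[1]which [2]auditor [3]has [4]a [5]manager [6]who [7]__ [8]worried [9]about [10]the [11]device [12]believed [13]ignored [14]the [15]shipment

5

The marked gap is inside the relative clause, the subject of "worried".
Its filler is the head noun "manager" (via "who"), at word 5.
(The other dependency links word 2 to a gap after word 12.)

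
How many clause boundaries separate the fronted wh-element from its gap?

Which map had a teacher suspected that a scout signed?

1

"which map" is extracted from the object of "signed".
Boundaries crossed, outermost first: [that] — 1 in total.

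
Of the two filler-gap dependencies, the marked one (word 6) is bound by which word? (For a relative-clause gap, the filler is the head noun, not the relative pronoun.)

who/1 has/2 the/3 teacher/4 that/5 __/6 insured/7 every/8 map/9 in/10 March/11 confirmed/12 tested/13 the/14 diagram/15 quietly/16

The marked gap is inside the relative clause, the subject of "insured".
Its filler is the head noun "teacher" (via "that"), at word 4.
(The other dependency links word 1 to a gap after word 12.)

4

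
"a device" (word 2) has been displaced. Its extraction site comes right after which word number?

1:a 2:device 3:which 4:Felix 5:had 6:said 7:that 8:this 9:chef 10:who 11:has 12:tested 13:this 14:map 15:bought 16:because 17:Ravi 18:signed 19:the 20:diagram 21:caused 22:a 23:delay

The displaced element is "a device" (word 2).
It is linked across 1 clause boundary (that).
It functions as the direct object of "bought", so the gap sits immediately after word 15 ("bought").
Base order: Felix had said that this chef who has tested this map bought a device because Ravi signed the diagram.

15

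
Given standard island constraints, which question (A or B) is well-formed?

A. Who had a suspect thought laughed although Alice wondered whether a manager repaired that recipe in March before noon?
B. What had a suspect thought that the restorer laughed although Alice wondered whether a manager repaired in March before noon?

A

In B, the wh-phrase is extracted from inside an adjunct island (introduced by "although"), which blocks movement.
In A, the extraction path crosses only that-complement boundaries, which are transparent.
So A is grammatical.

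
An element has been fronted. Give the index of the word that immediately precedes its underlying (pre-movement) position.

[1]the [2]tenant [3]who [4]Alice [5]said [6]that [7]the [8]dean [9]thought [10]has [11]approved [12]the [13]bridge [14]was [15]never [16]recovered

The displaced element is "the tenant" (word 2).
It is linked across 2 clause boundaries (that → Ø).
It functions as the subject of "approved", so the gap sits immediately after word 9 ("thought").
Base order: Alice said that the dean thought the tenant has approved the bridge.

9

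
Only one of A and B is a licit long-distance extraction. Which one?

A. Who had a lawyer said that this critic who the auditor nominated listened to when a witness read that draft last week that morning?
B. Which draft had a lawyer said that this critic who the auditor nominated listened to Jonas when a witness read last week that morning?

In B, the wh-phrase is extracted from inside an adjunct island (introduced by "when"), which blocks movement.
In A, the extraction path crosses only that-complement boundaries, which are transparent.
So A is grammatical.

A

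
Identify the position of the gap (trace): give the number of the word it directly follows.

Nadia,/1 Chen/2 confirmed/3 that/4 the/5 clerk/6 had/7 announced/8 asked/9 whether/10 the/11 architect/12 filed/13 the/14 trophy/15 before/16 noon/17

8

The displaced element is "Nadia" (word 1).
It is linked across 2 clause boundaries (that → Ø).
It functions as the subject of "asked", so the gap sits immediately after word 8 ("announced").
Base order: Chen confirmed that the clerk had announced that Nadia asked whether the architect filed the trophy before noon.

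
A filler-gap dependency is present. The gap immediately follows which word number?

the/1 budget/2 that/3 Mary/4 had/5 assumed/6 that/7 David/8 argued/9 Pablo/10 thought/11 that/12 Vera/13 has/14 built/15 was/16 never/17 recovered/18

15

The displaced element is "the budget" (word 2).
It is linked across 3 clause boundaries (that → Ø → that).
It functions as the direct object of "built", so the gap sits immediately after word 15 ("built").
Base order: Mary had assumed that David argued Pablo thought that Vera has built the budget.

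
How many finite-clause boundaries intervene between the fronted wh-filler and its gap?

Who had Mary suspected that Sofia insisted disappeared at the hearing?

2

"who" is extracted from the subject of "disappeared".
Boundaries crossed, outermost first: [that], [Ø] — 2 in total.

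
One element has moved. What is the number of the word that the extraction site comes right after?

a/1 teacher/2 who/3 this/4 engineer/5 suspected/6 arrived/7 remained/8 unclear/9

6

The displaced element is "a teacher" (word 2).
It is linked across 1 clause boundary (Ø).
It functions as the subject of "arrived", so the gap sits immediately after word 6 ("suspected").
Base order: This engineer suspected that a teacher arrived.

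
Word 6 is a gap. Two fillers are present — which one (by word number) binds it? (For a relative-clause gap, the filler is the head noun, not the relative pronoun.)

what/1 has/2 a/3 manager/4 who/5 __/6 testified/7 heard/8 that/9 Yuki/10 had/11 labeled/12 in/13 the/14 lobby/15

The marked gap is inside the relative clause, the subject of "testified".
Its filler is the head noun "manager" (via "who"), at word 4.
(The other dependency links word 1 to a gap after word 12.)

4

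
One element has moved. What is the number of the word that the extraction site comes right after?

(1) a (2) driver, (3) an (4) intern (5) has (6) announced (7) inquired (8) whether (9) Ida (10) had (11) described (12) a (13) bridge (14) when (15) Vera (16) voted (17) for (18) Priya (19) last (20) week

6

The displaced element is "a driver" (word 2).
It is linked across 1 clause boundary (Ø).
It functions as the subject of "inquired", so the gap sits immediately after word 6 ("announced").
Base order: An intern has announced that a driver inquired whether Ida had described a bridge when Vera voted for Priya last week.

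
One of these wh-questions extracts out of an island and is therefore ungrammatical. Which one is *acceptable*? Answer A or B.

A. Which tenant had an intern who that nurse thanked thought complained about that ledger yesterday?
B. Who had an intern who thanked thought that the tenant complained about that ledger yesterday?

In B, the wh-phrase is extracted from inside a complex-NP island (relative clause) (introduced by "who"), which blocks movement.
In A, the extraction path crosses only that-complement boundaries, which are transparent.
So A is grammatical.

A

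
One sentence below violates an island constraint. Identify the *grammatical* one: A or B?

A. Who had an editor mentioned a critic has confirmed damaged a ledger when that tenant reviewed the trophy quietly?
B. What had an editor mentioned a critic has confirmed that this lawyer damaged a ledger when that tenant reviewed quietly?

A

In B, the wh-phrase is extracted from inside an adjunct island (introduced by "when"), which blocks movement.
In A, the extraction path crosses only that-complement boundaries, which are transparent.
So A is grammatical.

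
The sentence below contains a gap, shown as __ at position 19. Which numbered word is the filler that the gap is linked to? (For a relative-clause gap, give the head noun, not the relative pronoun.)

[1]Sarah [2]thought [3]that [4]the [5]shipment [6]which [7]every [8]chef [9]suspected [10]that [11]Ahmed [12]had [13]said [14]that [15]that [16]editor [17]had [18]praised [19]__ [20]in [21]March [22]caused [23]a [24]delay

The gap at 19 is the object of "praised", inside a relative clause.
The relative pronoun is "which" (word 6); it is bound by the head noun immediately before it.
Its filler is the head noun "shipment", at word 5.

5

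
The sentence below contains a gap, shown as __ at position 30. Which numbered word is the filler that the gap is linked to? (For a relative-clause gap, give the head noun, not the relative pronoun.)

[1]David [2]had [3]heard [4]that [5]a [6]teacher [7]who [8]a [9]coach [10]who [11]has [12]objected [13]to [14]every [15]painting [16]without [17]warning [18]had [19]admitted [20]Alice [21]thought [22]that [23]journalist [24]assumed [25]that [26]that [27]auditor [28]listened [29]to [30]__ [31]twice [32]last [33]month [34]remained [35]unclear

6

The gap at 30 is the prepositional object of "listened", inside a relative clause.
The relative pronoun is "who" (word 7); it is bound by the head noun immediately before it.
Its filler is the head noun "teacher", at word 6.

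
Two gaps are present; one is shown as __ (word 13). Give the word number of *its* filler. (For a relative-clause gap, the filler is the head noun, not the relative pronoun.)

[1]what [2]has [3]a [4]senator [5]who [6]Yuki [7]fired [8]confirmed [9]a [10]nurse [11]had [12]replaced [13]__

1

The marked gap is the direct object of "replaced".
Its filler is the fronted wh-phrase "what", at word 1.
(The other dependency links word 4 to a gap after word 7.)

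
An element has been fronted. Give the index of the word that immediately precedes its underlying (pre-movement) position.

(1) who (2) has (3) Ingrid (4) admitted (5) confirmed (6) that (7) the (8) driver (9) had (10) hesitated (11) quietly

The displaced element is "who" (word 1).
It is linked across 1 clause boundary (Ø).
It functions as the subject of "confirmed", so the gap sits immediately after word 4 ("admitted").
Base order: Ingrid has admitted that who confirmed that the driver had hesitated quietly.

4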